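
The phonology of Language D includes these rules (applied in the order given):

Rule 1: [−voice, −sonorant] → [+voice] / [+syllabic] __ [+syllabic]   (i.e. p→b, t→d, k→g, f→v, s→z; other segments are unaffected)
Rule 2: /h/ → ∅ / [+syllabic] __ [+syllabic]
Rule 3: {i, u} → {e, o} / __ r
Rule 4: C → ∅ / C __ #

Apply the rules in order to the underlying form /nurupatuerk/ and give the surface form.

norubaduer

Rule 1 (intervocalic voicing): /p/ is a voiceless obstruent between vowels /u/ and /a/, so it voices to [b]. /t/ is a voiceless obstruent between vowels /a/ and /u/, so it voices to [d]. /nurupatuerk/ → nurubaduerk.
Rule 2 (intervocalic h-deletion): no segment meets the environment; /nurubaduerk/ is unchanged.
Rule 3 (pre-rhotic lowering): /u/ is a high vowel immediately before /r/, so it lowers to [o]. /nurubaduerk/ → norubaduerk.
Rule 4 (final cluster simplification): /k/ is the second consonant of a word-final cluster /rk/, so it deletes. /norubaduerk/ → norubaduer.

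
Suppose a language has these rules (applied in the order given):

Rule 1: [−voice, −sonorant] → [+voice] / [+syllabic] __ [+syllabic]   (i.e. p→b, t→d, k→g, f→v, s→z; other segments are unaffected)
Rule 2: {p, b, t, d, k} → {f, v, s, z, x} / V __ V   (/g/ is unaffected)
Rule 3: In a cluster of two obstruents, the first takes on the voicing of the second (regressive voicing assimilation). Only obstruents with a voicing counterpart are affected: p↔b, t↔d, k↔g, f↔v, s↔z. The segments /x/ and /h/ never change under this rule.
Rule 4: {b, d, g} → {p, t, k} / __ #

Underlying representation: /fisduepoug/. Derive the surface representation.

fizduevouk

Rule 1 (intervocalic voicing): /p/ is a voiceless obstruent between vowels /e/ and /o/, so it voices to [b]. /fisduepoug/ → fisdueboug.
Rule 2 (intervocalic spirantization): /b/ is a stop between vowels /e/ and /o/, so it spirantizes to the fricative [v]. /fisdueboug/ → fisduevoug.
Rule 3 (regressive voicing assimilation): /s/ precedes the voiced obstruent /d/, so it voices to [z] by assimilation. /fisduevoug/ → fizduevoug.
Rule 4 (final devoicing): /g/ is a voiced stop in word-final position, so it devoices to [k]. /fizduevoug/ → fizduevouk.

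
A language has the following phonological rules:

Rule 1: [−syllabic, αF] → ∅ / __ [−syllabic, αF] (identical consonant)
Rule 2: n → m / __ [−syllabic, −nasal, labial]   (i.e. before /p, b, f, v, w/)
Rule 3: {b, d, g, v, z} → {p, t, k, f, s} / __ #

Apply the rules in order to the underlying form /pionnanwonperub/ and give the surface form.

pionamwomperup

Rule 1 (degemination): /nn/ is a geminate; the first /n/ deletes. /pionnanwonperub/ → pionanwonperub.
Rule 2 (nasal place assimilation): /n/ precedes the labial consonant /w/, so it assimilates in place to [m]. /n/ precedes the labial consonant /p/, so it assimilates in place to [m]. /pionanwonperub/ → pionamwomperub.
Rule 3 (final devoicing): /b/ is a voiced obstruent in word-final position, so it devoices to [p]. /pionamwomperub/ → pionamwomperup.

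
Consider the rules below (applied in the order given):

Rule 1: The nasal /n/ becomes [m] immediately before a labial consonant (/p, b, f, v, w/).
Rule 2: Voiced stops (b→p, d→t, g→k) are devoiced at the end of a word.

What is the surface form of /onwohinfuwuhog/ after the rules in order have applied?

omwohimfuwuhok

Rule 1 (nasal place assimilation): /n/ precedes the labial consonant /w/, so it assimilates in place to [m]. /n/ precedes the labial consonant /f/, so it assimilates in place to [m]. /onwohinfuwuhog/ → omwohimfuwuhog.
Rule 2 (final devoicing): /g/ is a voiced stop in word-final position, so it devoices to [k]. /omwohimfuwuhog/ → omwohimfuwuhok.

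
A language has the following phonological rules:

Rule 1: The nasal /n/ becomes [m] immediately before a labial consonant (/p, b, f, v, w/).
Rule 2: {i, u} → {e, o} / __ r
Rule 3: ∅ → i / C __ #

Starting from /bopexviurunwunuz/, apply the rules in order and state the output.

Rule 1 (nasal place assimilation): /n/ precedes the labial consonant /w/, so it assimilates in place to [m]. /bopexviurunwunuz/ → bopexviurumwunuz.
Rule 2 (pre-rhotic lowering): /u/ is a high vowel immediately before /r/, so it lowers to [o]. /bopexviurumwunuz/ → bopexviorumwunuz.
Rule 3 (final i-epenthesis): the form ends in the consonant /z/, so [i] is inserted word-finally. /bopexviorumwunuz/ → bopexviorumwunuzi.

bopexviorumwunuzi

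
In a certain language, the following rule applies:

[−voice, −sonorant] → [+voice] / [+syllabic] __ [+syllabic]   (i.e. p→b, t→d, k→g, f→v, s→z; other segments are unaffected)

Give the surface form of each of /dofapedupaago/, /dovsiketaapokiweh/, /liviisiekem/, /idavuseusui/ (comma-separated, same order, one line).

/dofapedupaago/: /f/ is a voiceless obstruent between vowels /o/ and /a/, so it voices to [v]. /p/ is a voiceless obstruent between vowels /a/ and /e/, so it voices to [b]. /p/ is a voiceless obstruent between vowels /u/ and /a/, so it voices to [b]. → [dovabedubaago].
/dovsiketaapokiweh/: /k/ is a voiceless obstruent between vowels /i/ and /e/, so it voices to [g]. /t/ is a voiceless obstruent between vowels /e/ and /a/, so it voices to [d]. /p/ is a voiceless obstruent between vowels /a/ and /o/, so it voices to [b]. /k/ is a voiceless obstruent between vowels /o/ and /i/, so it voices to [g]. → [dovsigedaabogiweh].
/liviisiekem/: /s/ is a voiceless obstruent between vowels /i/ and /i/, so it voices to [z]. /k/ is a voiceless obstruent between vowels /e/ and /e/, so it voices to [g]. → [liviiziegem].
/idavuseusui/: /s/ is a voiceless obstruent between vowels /u/ and /e/, so it voices to [z]. /s/ is a voiceless obstruent between vowels /u/ and /u/, so it voices to [z]. → [idavuzeuzui].

dovabedubaago, dovsigedaabogiweh, liviiziegem, idavuzeuzui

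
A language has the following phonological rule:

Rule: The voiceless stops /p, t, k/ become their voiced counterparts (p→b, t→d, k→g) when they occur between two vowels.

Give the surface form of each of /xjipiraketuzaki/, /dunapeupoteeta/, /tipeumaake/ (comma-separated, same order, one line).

/xjipiraketuzaki/: /p/ is a voiceless stop between vowels /i/ and /i/, so it voices to [b]. /k/ is a voiceless stop between vowels /a/ and /e/, so it voices to [g]. /t/ is a voiceless stop between vowels /e/ and /u/, so it voices to [d]. /k/ is a voiceless stop between vowels /a/ and /i/, so it voices to [g]. → [xjibirageduzagi].
/dunapeupoteeta/: /p/ is a voiceless stop between vowels /a/ and /e/, so it voices to [b]. /p/ is a voiceless stop between vowels /u/ and /o/, so it voices to [b]. /t/ is a voiceless stop between vowels /o/ and /e/, so it voices to [d]. /t/ is a voiceless stop between vowels /e/ and /a/, so it voices to [d]. → [dunabeubodeeda].
/tipeumaake/: /p/ is a voiceless stop between vowels /i/ and /e/, so it voices to [b]. /k/ is a voiceless stop between vowels /a/ and /e/, so it voices to [g]. → [tibeumaage].

xjibirageduzagi, dunabeubodeeda, tibeumaage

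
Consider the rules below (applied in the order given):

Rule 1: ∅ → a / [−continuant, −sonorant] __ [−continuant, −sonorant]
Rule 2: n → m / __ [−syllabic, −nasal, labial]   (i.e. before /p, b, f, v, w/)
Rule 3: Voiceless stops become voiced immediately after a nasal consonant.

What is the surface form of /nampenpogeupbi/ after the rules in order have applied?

Rule 1 (stop-cluster a-epenthesis): /p/ and /b/ form a stop–stop cluster, so [a] is inserted between them. /nampenpogeupbi/ → nampenpogeupabi.
Rule 2 (nasal place assimilation): /n/ precedes the labial consonant /p/, so it assimilates in place to [m]. /nampenpogeupabi/ → nampempogeupabi.
Rule 3 (post-nasal voicing): /p/ is a voiceless stop immediately after the nasal /m/, so it voices to [b]. /p/ is a voiceless stop immediately after the nasal /m/, so it voices to [b]. /nampempogeupabi/ → nambembogeupabi.

nambembogeupabi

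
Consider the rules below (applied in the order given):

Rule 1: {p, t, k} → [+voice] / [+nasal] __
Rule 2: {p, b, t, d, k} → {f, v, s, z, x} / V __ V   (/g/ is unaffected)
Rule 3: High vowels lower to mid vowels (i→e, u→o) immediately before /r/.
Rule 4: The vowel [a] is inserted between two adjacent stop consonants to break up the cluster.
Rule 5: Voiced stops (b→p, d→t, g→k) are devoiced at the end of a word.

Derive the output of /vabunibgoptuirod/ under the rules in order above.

Rule 1 (post-nasal voicing): no segment meets the environment; /vabunibgoptuirod/ is unchanged.
Rule 2 (intervocalic spirantization): /b/ is a stop between vowels /a/ and /u/, so it spirantizes to the fricative [v]. /vabunibgoptuirod/ → vavunibgoptuirod.
Rule 3 (pre-rhotic lowering): /i/ is a high vowel immediately before /r/, so it lowers to [e]. /vavunibgoptuirod/ → vavunibgoptuerod.
Rule 4 (stop-cluster a-epenthesis): /b/ and /g/ form a stop–stop cluster, so [a] is inserted between them. /p/ and /t/ form a stop–stop cluster, so [a] is inserted between them. /vavunibgoptuerod/ → vavunibagopatuerod.
Rule 5 (final devoicing): /d/ is a voiced stop in word-final position, so it devoices to [t]. /vavunibagopatuerod/ → vavunibagopatuerot.

vavunibagopatuerot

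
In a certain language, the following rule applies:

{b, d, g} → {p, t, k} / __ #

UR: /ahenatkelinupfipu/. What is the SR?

ahenatkelinupfipu

No segment of /ahenatkelinupfipu/ meets the structural description of the rule, so the form surfaces unchanged.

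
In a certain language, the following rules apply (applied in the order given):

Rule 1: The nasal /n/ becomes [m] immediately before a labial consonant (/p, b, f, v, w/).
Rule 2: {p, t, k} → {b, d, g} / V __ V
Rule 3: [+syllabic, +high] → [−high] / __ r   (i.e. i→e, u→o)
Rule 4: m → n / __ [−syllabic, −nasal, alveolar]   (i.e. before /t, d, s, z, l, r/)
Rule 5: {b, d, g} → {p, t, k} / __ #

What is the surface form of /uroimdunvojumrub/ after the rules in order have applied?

Rule 1 (nasal place assimilation): /n/ precedes the labial consonant /v/, so it assimilates in place to [m]. /uroimdunvojumrub/ → uroimdumvojumrub.
Rule 2 (intervocalic voicing): no segment meets the environment; /uroimdumvojumrub/ is unchanged.
Rule 3 (pre-rhotic lowering): /u/ is a high vowel immediately before /r/, so it lowers to [o]. /uroimdumvojumrub/ → oroimdumvojumrub.
Rule 4 (nasal place assimilation): /m/ precedes the alveolar consonant /d/, so it assimilates in place to [n]. /m/ precedes the alveolar consonant /r/, so it assimilates in place to [n]. /oroimdumvojumrub/ → oroindumvojunrub.
Rule 5 (final devoicing): /b/ is a voiced stop in word-final position, so it devoices to [p]. /oroindumvojunrub/ → oroindumvojunrup.

oroindumvojunrup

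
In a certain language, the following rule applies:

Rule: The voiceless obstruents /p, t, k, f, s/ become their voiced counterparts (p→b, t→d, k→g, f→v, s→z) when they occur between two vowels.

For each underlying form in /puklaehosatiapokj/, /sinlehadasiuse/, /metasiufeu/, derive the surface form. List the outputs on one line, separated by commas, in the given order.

puklaehozadiabokj, sinlehadaziuze, medaziuveu

/puklaehosatiapokj/: /s/ is a voiceless obstruent between vowels /o/ and /a/, so it voices to [z]. /t/ is a voiceless obstruent between vowels /a/ and /i/, so it voices to [d]. /p/ is a voiceless obstruent between vowels /a/ and /o/, so it voices to [b]. → [puklaehozadiabokj].
/sinlehadasiuse/: /s/ is a voiceless obstruent between vowels /a/ and /i/, so it voices to [z]. /s/ is a voiceless obstruent between vowels /u/ and /e/, so it voices to [z]. → [sinlehadaziuze].
/metasiufeu/: /t/ is a voiceless obstruent between vowels /e/ and /a/, so it voices to [d]. /s/ is a voiceless obstruent between vowels /a/ and /i/, so it voices to [z]. /f/ is a voiceless obstruent between vowels /u/ and /e/, so it voices to [v]. → [medaziuveu].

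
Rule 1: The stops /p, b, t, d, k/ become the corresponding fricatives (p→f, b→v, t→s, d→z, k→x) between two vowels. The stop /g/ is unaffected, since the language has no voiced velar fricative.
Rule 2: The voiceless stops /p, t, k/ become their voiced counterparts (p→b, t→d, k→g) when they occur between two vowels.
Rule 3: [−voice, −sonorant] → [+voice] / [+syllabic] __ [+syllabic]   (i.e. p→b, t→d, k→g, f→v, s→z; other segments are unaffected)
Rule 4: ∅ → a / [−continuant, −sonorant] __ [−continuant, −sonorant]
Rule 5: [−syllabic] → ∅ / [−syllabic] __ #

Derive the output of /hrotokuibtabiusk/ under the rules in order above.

hrozoxuibatavius

Rule 1 (intervocalic spirantization): /t/ is a stop between vowels /o/ and /o/, so it spirantizes to the fricative [s]. /k/ is a stop between vowels /o/ and /u/, so it spirantizes to the fricative [x]. /b/ is a stop between vowels /a/ and /i/, so it spirantizes to the fricative [v]. /hrotokuibtabiusk/ → hrosoxuibtaviusk.
Rule 2 (intervocalic voicing): no segment meets the environment; /hrosoxuibtaviusk/ is unchanged.
Rule 3 (intervocalic voicing): /s/ is a voiceless obstruent between vowels /o/ and /o/, so it voices to [z]. /hrosoxuibtaviusk/ → hrozoxuibtaviusk.
Rule 4 (stop-cluster a-epenthesis): /b/ and /t/ form a stop–stop cluster, so [a] is inserted between them. /hrozoxuibtaviusk/ → hrozoxuibataviusk.
Rule 5 (final cluster simplification): /k/ is the second consonant of a word-final cluster /sk/, so it deletes. /hrozoxuibataviusk/ → hrozoxuibatavius.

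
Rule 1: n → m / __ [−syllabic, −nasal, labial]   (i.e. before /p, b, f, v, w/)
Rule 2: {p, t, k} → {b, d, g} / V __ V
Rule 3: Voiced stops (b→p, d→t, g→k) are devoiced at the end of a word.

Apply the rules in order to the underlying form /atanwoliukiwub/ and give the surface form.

adamwoliugiwup

Rule 1 (nasal place assimilation): /n/ precedes the labial consonant /w/, so it assimilates in place to [m]. /atanwoliukiwub/ → atamwoliukiwub.
Rule 2 (intervocalic voicing): /t/ is a voiceless stop between vowels /a/ and /a/, so it voices to [d]. /k/ is a voiceless stop between vowels /u/ and /i/, so it voices to [g]. /atamwoliukiwub/ → adamwoliugiwub.
Rule 3 (final devoicing): /b/ is a voiced stop in word-final position, so it devoices to [p]. /adamwoliugiwub/ → adamwoliugiwup.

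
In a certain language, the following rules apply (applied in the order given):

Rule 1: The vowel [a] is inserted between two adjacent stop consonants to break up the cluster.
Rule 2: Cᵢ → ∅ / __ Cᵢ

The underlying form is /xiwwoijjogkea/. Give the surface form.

xiwoijogakea

Rule 1 (stop-cluster a-epenthesis): /g/ and /k/ form a stop–stop cluster, so [a] is inserted between them. /xiwwoijjogkea/ → xiwwoijjogakea.
Rule 2 (degemination): /ww/ is a geminate; the first /w/ deletes. /jj/ is a geminate; the first /j/ deletes. /xiwwoijjogakea/ → xiwoijogakea.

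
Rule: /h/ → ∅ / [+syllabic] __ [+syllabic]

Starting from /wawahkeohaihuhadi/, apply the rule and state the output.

/h/ occurs between vowels /o/ and /a/, so it deletes.
/h/ occurs between vowels /i/ and /u/, so it deletes.
/h/ occurs between vowels /u/ and /a/, so it deletes.
The other instance of /h/ does not occur in the required environment and remains unchanged.
Surface form: [wawahkeoaiuadi].

wawahkeoaiuadi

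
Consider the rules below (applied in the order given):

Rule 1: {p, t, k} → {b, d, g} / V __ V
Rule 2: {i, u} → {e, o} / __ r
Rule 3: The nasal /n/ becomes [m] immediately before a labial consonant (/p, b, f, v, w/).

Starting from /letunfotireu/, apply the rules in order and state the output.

Rule 1 (intervocalic voicing): /t/ is a voiceless stop between vowels /e/ and /u/, so it voices to [d]. /t/ is a voiceless stop between vowels /o/ and /i/, so it voices to [d]. /letunfotireu/ → ledunfodireu.
Rule 2 (pre-rhotic lowering): /i/ is a high vowel immediately before /r/, so it lowers to [e]. /ledunfodireu/ → ledunfodereu.
Rule 3 (nasal place assimilation): /n/ precedes the labial consonant /f/, so it assimilates in place to [m]. /ledunfodereu/ → ledumfodereu.

ledumfodereu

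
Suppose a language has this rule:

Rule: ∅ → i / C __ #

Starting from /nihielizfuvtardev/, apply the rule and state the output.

the form ends in the consonant /v/, so [i] is inserted word-finally.
Surface form: [nihielizfuvtardevi].

nihielizfuvtardevi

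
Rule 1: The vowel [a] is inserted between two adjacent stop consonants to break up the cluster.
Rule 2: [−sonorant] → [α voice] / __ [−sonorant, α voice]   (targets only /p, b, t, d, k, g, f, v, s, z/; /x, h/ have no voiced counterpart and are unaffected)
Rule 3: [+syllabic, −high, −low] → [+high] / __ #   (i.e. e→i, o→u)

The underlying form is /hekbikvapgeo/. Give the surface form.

Rule 1 (stop-cluster a-epenthesis): /k/ and /b/ form a stop–stop cluster, so [a] is inserted between them. /p/ and /g/ form a stop–stop cluster, so [a] is inserted between them. /hekbikvapgeo/ → hekabikvapageo.
Rule 2 (regressive voicing assimilation): /k/ precedes the voiced obstruent /v/, so it voices to [g] by assimilation. /hekabikvapageo/ → hekabigvapageo.
Rule 3 (final vowel raising): /o/ is a mid vowel in word-final position, so it raises to [u]. /hekabigvapageo/ → hekabigvapageu.

hekabigvapageu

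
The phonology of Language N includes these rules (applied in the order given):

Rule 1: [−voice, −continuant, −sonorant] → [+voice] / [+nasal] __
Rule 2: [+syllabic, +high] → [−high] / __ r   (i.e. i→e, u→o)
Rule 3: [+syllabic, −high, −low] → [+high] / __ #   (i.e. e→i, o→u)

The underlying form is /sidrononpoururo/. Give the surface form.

Rule 1 (post-nasal voicing): /p/ is a voiceless stop immediately after the nasal /n/, so it voices to [b]. /sidrononpoururo/ → sidrononboururo.
Rule 2 (pre-rhotic lowering): /u/ is a high vowel immediately before /r/, so it lowers to [o]. /u/ is a high vowel immediately before /r/, so it lowers to [o]. /sidrononboururo/ → sidrononboororo.
Rule 3 (final vowel raising): /o/ is a mid vowel in word-final position, so it raises to [u]. /sidrononboororo/ → sidrononboororu.

sidrononboororu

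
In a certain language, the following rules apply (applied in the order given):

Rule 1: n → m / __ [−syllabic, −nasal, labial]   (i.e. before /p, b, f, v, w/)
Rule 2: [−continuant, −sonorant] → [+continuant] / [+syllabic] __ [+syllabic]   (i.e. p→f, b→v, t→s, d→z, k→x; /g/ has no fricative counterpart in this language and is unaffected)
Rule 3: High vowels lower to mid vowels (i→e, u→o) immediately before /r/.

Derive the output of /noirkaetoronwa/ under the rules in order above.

Rule 1 (nasal place assimilation): /n/ precedes the labial consonant /w/, so it assimilates in place to [m]. /noirkaetoronwa/ → noirkaetoromwa.
Rule 2 (intervocalic spirantization): /t/ is a stop between vowels /e/ and /o/, so it spirantizes to the fricative [s]. /noirkaetoromwa/ → noirkaesoromwa.
Rule 3 (pre-rhotic lowering): /i/ is a high vowel immediately before /r/, so it lowers to [e]. /noirkaesoromwa/ → noerkaesoromwa.

noerkaesoromwa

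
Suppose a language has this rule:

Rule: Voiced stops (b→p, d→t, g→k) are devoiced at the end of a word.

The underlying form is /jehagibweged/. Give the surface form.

/d/ is a voiced stop in word-final position, so it devoices to [t].
Surface form: [jehagibweget].

jehagibweget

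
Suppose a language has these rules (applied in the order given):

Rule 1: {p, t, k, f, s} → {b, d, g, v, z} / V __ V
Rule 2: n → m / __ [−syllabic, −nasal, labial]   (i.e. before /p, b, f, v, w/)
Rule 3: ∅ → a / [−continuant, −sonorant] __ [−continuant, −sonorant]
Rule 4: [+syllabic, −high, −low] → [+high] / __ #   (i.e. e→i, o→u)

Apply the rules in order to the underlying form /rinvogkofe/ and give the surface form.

rimvogakovi

Rule 1 (intervocalic voicing): /f/ is a voiceless obstruent between vowels /o/ and /e/, so it voices to [v]. /rinvogkofe/ → rinvogkove.
Rule 2 (nasal place assimilation): /n/ precedes the labial consonant /v/, so it assimilates in place to [m]. /rinvogkove/ → rimvogkove.
Rule 3 (stop-cluster a-epenthesis): /g/ and /k/ form a stop–stop cluster, so [a] is inserted between them. /rimvogkove/ → rimvogakove.
Rule 4 (final vowel raising): /e/ is a mid vowel in word-final position, so it raises to [i]. /rimvogakove/ → rimvogakovi.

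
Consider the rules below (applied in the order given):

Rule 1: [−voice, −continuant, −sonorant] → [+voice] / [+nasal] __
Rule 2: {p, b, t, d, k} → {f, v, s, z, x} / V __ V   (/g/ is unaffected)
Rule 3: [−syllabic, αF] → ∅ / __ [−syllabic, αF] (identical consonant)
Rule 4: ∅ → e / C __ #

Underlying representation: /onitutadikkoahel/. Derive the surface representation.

onisusazikoahele

Rule 1 (post-nasal voicing): no segment meets the environment; /onitutadikkoahel/ is unchanged.
Rule 2 (intervocalic spirantization): /t/ is a stop between vowels /i/ and /u/, so it spirantizes to the fricative [s]. /t/ is a stop between vowels /u/ and /a/, so it spirantizes to the fricative [s]. /d/ is a stop between vowels /a/ and /i/, so it spirantizes to the fricative [z]. /onitutadikkoahel/ → onisusazikkoahel.
Rule 3 (degemination): /kk/ is a geminate; the first /k/ deletes. /onisusazikkoahel/ → onisusazikoahel.
Rule 4 (final e-epenthesis): the form ends in the consonant /l/, so [e] is inserted word-finally. /onisusazikoahel/ → onisusazikoahele.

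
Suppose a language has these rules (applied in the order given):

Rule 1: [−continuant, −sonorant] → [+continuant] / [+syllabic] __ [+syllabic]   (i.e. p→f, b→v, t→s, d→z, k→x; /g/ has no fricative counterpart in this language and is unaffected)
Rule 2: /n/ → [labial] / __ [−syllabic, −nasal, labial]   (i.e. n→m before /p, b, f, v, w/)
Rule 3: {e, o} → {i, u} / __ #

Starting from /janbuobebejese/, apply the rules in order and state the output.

jambuovevejesi

Rule 1 (intervocalic spirantization): /b/ is a stop between vowels /o/ and /e/, so it spirantizes to the fricative [v]. /b/ is a stop between vowels /e/ and /e/, so it spirantizes to the fricative [v]. /janbuobebejese/ → janbuovevejese.
Rule 2 (nasal place assimilation): /n/ precedes the labial consonant /b/, so it assimilates in place to [m]. /janbuovevejese/ → jambuovevejese.
Rule 3 (final vowel raising): /e/ is a mid vowel in word-final position, so it raises to [i]. /jambuovevejese/ → jambuovevejesi.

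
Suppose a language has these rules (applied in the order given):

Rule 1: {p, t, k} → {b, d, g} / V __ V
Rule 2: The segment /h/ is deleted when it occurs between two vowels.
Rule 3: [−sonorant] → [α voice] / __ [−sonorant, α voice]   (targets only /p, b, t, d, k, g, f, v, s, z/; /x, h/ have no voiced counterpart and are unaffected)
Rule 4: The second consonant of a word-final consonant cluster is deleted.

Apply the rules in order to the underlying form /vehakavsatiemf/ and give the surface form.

Rule 1 (intervocalic voicing): /k/ is a voiceless stop between vowels /a/ and /a/, so it voices to [g]. /t/ is a voiceless stop between vowels /a/ and /i/, so it voices to [d]. /vehakavsatiemf/ → vehagavsadiemf.
Rule 2 (intervocalic h-deletion): /h/ occurs between vowels /e/ and /a/, so it deletes. /vehagavsadiemf/ → veagavsadiemf.
Rule 3 (regressive voicing assimilation): /v/ precedes the voiceless obstruent /s/, so it devoices to [f] by assimilation. /veagavsadiemf/ → veagafsadiemf.
Rule 4 (final cluster simplification): /f/ is the second consonant of a word-final cluster /mf/, so it deletes. /veagafsadiemf/ → veagafsadiem.

veagafsadiem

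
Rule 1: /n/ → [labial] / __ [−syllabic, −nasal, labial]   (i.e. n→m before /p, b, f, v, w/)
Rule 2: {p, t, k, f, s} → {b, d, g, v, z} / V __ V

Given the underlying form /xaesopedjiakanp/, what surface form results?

xaezobedjiagamp

Rule 1 (nasal place assimilation): /n/ precedes the labial consonant /p/, so it assimilates in place to [m]. /xaesopedjiakanp/ → xaesopedjiakamp.
Rule 2 (intervocalic voicing): /s/ is a voiceless obstruent between vowels /e/ and /o/, so it voices to [z]. /p/ is a voiceless obstruent between vowels /o/ and /e/, so it voices to [b]. /k/ is a voiceless obstruent between vowels /a/ and /a/, so it voices to [g]. /xaesopedjiakamp/ → xaezobedjiagamp.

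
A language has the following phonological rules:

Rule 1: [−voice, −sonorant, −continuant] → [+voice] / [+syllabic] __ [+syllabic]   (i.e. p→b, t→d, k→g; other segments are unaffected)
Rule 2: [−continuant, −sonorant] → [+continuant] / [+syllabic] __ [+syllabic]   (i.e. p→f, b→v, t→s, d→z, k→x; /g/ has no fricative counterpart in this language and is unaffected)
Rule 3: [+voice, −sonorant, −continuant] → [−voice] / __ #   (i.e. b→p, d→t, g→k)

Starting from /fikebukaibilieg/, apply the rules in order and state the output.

figevugaiviliek

Rule 1 (intervocalic voicing): /k/ is a voiceless stop between vowels /i/ and /e/, so it voices to [g]. /k/ is a voiceless stop between vowels /u/ and /a/, so it voices to [g]. /fikebukaibilieg/ → figebugaibilieg.
Rule 2 (intervocalic spirantization): /b/ is a stop between vowels /e/ and /u/, so it spirantizes to the fricative [v]. /b/ is a stop between vowels /i/ and /i/, so it spirantizes to the fricative [v]. /figebugaibilieg/ → figevugaivilieg.
Rule 3 (final devoicing): /g/ is a voiced stop in word-final position, so it devoices to [k]. /figevugaivilieg/ → figevugaiviliek.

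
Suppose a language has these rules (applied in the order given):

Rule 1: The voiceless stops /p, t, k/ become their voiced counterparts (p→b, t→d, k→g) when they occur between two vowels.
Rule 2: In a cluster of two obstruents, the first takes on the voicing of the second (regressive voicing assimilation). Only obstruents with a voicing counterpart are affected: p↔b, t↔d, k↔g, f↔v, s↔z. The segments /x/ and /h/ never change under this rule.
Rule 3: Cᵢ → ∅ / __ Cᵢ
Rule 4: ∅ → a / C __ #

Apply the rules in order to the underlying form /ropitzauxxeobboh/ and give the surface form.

Rule 1 (intervocalic voicing): /p/ is a voiceless stop between vowels /o/ and /i/, so it voices to [b]. /ropitzauxxeobboh/ → robitzauxxeobboh.
Rule 2 (regressive voicing assimilation): /t/ precedes the voiced obstruent /z/, so it voices to [d] by assimilation. /robitzauxxeobboh/ → robidzauxxeobboh.
Rule 3 (degemination): /xx/ is a geminate; the first /x/ deletes. /bb/ is a geminate; the first /b/ deletes. /robidzauxxeobboh/ → robidzauxeoboh.
Rule 4 (final a-epenthesis): the form ends in the consonant /h/, so [a] is inserted word-finally. /robidzauxeoboh/ → robidzauxeoboha.

robidzauxeoboha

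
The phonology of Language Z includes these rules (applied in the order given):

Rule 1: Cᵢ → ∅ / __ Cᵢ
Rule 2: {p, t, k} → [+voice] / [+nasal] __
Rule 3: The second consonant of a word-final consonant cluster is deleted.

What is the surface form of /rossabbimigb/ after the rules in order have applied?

Rule 1 (degemination): /ss/ is a geminate; the first /s/ deletes. /bb/ is a geminate; the first /b/ deletes. /rossabbimigb/ → rosabimigb.
Rule 2 (post-nasal voicing): no segment meets the environment; /rosabimigb/ is unchanged.
Rule 3 (final cluster simplification): /b/ is the second consonant of a word-final cluster /gb/, so it deletes. /rosabimigb/ → rosabimig.

rosabimig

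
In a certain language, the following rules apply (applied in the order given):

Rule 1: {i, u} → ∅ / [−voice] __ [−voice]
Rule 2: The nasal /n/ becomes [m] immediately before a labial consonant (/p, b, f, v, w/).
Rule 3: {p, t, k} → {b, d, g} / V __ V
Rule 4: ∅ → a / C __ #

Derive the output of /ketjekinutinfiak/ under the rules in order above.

Rule 1 (high vowel syncope): no segment meets the environment; /ketjekinutinfiak/ is unchanged.
Rule 2 (nasal place assimilation): /n/ precedes the labial consonant /f/, so it assimilates in place to [m]. /ketjekinutinfiak/ → ketjekinutimfiak.
Rule 3 (intervocalic voicing): /k/ is a voiceless stop between vowels /e/ and /i/, so it voices to [g]. /t/ is a voiceless stop between vowels /u/ and /i/, so it voices to [d]. /ketjekinutimfiak/ → ketjeginudimfiak.
Rule 4 (final a-epenthesis): the form ends in the consonant /k/, so [a] is inserted word-finally. /ketjeginudimfiak/ → ketjeginudimfiaka.

ketjeginudimfiaka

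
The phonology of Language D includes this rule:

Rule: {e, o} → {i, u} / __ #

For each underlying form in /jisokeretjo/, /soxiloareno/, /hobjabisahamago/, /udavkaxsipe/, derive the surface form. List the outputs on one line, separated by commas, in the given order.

jisokeretju, soxiloarenu, hobjabisahamagu, udavkaxsipi

/jisokeretjo/: /o/ is a mid vowel in word-final position, so it raises to [u]. → [jisokeretju].
/soxiloareno/: /o/ is a mid vowel in word-final position, so it raises to [u]. → [soxiloarenu].
/hobjabisahamago/: /o/ is a mid vowel in word-final position, so it raises to [u]. → [hobjabisahamagu].
/udavkaxsipe/: /e/ is a mid vowel in word-final position, so it raises to [i]. → [udavkaxsipi].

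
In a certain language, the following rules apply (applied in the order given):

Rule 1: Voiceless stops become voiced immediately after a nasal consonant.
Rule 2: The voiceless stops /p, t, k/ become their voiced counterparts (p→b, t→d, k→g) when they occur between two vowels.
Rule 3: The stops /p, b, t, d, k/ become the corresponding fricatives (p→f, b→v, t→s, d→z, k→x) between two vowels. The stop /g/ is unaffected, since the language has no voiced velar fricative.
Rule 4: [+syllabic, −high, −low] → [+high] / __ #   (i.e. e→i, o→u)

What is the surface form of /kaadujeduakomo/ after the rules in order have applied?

Rule 1 (post-nasal voicing): no segment meets the environment; /kaadujeduakomo/ is unchanged.
Rule 2 (intervocalic voicing): /k/ is a voiceless stop between vowels /a/ and /o/, so it voices to [g]. /kaadujeduakomo/ → kaadujeduagomo.
Rule 3 (intervocalic spirantization): /d/ is a stop between vowels /a/ and /u/, so it spirantizes to the fricative [z]. /d/ is a stop between vowels /e/ and /u/, so it spirantizes to the fricative [z]. /kaadujeduagomo/ → kaazujezuagomo.
Rule 4 (final vowel raising): /o/ is a mid vowel in word-final position, so it raises to [u]. /kaazujezuagomo/ → kaazujezuagomu.

kaazujezuagomu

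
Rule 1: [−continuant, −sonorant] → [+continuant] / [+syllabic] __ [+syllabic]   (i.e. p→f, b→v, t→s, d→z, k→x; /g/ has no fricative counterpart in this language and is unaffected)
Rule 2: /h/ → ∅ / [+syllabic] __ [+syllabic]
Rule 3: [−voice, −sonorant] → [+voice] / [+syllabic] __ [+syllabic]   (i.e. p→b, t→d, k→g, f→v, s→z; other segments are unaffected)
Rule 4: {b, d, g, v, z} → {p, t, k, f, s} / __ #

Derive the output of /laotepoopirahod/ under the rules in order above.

Rule 1 (intervocalic spirantization): /t/ is a stop between vowels /o/ and /e/, so it spirantizes to the fricative [s]. /p/ is a stop between vowels /e/ and /o/, so it spirantizes to the fricative [f]. /p/ is a stop between vowels /o/ and /i/, so it spirantizes to the fricative [f]. /laotepoopirahod/ → laosefoofirahod.
Rule 2 (intervocalic h-deletion): /h/ occurs between vowels /a/ and /o/, so it deletes. /laosefoofirahod/ → laosefoofiraod.
Rule 3 (intervocalic voicing): /s/ is a voiceless obstruent between vowels /o/ and /e/, so it voices to [z]. /f/ is a voiceless obstruent between vowels /e/ and /o/, so it voices to [v]. /f/ is a voiceless obstruent between vowels /o/ and /i/, so it voices to [v]. /laosefoofiraod/ → laozevooviraod.
Rule 4 (final devoicing): /d/ is a voiced obstruent in word-final position, so it devoices to [t]. /laozevooviraod/ → laozevooviraot.

laozevooviraot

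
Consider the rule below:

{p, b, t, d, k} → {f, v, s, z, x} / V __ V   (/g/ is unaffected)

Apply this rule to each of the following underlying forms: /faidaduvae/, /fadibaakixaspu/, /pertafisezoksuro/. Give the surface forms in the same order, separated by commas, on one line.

/faidaduvae/: /d/ is a stop between vowels /i/ and /a/, so it spirantizes to the fricative [z]. /d/ is a stop between vowels /a/ and /u/, so it spirantizes to the fricative [z]. → [faizazuvae].
/fadibaakixaspu/: /d/ is a stop between vowels /a/ and /i/, so it spirantizes to the fricative [z]. /b/ is a stop between vowels /i/ and /a/, so it spirantizes to the fricative [v]. /k/ is a stop between vowels /a/ and /i/, so it spirantizes to the fricative [x]. → [fazivaaxixaspu].
/pertafisezoksuro/: the rule's environment is not met; surfaces unchanged as [pertafisezoksuro].

faizazuvae, fazivaaxixaspu, pertafisezoksuro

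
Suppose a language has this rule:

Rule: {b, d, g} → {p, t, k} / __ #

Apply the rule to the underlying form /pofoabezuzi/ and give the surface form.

No segment of /pofoabezuzi/ meets the structural description of the rule, so the form surfaces unchanged.

pofoabezuzi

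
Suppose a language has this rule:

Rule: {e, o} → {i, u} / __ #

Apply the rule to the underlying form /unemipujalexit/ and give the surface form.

No segment of /unemipujalexit/ meets the structural description of the rule, so the form surfaces unchanged.

unemipujalexit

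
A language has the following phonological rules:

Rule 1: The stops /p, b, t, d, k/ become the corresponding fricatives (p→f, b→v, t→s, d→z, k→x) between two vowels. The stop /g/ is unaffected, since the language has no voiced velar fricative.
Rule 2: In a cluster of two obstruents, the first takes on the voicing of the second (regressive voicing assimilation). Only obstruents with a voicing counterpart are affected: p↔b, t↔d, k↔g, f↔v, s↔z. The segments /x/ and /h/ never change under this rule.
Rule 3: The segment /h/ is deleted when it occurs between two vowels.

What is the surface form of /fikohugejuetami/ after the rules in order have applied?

Rule 1 (intervocalic spirantization): /k/ is a stop between vowels /i/ and /o/, so it spirantizes to the fricative [x]. /t/ is a stop between vowels /e/ and /a/, so it spirantizes to the fricative [s]. /fikohugejuetami/ → fixohugejuesami.
Rule 2 (regressive voicing assimilation): no segment meets the environment; /fixohugejuesami/ is unchanged.
Rule 3 (intervocalic h-deletion): /h/ occurs between vowels /o/ and /u/, so it deletes. /fixohugejuesami/ → fixougejuesami.

fixougejuesami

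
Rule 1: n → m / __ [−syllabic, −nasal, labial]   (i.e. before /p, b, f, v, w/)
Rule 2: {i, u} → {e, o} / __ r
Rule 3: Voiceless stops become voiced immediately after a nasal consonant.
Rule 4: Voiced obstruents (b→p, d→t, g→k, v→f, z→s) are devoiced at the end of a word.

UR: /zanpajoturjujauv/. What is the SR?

zambajotorjujauf

Rule 1 (nasal place assimilation): /n/ precedes the labial consonant /p/, so it assimilates in place to [m]. /zanpajoturjujauv/ → zampajoturjujauv.
Rule 2 (pre-rhotic lowering): /u/ is a high vowel immediately before /r/, so it lowers to [o]. /zampajoturjujauv/ → zampajotorjujauv.
Rule 3 (post-nasal voicing): /p/ is a voiceless stop immediately after the nasal /m/, so it voices to [b]. /zampajotorjujauv/ → zambajotorjujauv.
Rule 4 (final devoicing): /v/ is a voiced obstruent in word-final position, so it devoices to [f]. /zambajotorjujauv/ → zambajotorjujauf.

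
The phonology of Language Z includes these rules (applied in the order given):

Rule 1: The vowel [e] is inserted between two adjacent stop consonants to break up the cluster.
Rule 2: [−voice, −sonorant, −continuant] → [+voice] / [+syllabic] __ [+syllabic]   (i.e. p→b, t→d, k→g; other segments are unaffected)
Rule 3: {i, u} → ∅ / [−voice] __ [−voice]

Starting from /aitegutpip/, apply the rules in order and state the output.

aidegudebip

Rule 1 (stop-cluster e-epenthesis): /t/ and /p/ form a stop–stop cluster, so [e] is inserted between them. /aitegutpip/ → aitegutepip.
Rule 2 (intervocalic voicing): /t/ is a voiceless stop between vowels /i/ and /e/, so it voices to [d]. /t/ is a voiceless stop between vowels /u/ and /e/, so it voices to [d]. /p/ is a voiceless stop between vowels /e/ and /i/, so it voices to [b]. /aitegutepip/ → aidegudebip.
Rule 3 (high vowel syncope): no segment meets the environment; /aidegudebip/ is unchanged.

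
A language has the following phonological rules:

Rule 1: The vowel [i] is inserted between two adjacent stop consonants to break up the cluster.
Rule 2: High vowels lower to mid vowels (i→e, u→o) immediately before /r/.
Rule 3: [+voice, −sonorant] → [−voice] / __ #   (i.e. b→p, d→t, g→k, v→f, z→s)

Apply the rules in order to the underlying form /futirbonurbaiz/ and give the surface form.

Rule 1 (stop-cluster i-epenthesis): no segment meets the environment; /futirbonurbaiz/ is unchanged.
Rule 2 (pre-rhotic lowering): /i/ is a high vowel immediately before /r/, so it lowers to [e]. /u/ is a high vowel immediately before /r/, so it lowers to [o]. /futirbonurbaiz/ → futerbonorbaiz.
Rule 3 (final devoicing): /z/ is a voiced obstruent in word-final position, so it devoices to [s]. /futerbonorbaiz/ → futerbonorbais.

futerbonorbais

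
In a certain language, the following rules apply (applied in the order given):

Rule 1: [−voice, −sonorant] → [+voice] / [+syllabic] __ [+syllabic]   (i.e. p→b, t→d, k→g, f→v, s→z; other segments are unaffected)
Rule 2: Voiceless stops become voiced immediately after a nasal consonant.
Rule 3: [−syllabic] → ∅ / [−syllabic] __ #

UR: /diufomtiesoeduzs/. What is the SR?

diuvomdiezoeduz

Rule 1 (intervocalic voicing): /f/ is a voiceless obstruent between vowels /u/ and /o/, so it voices to [v]. /s/ is a voiceless obstruent between vowels /e/ and /o/, so it voices to [z]. /diufomtiesoeduzs/ → diuvomtiezoeduzs.
Rule 2 (post-nasal voicing): /t/ is a voiceless stop immediately after the nasal /m/, so it voices to [d]. /diuvomtiezoeduzs/ → diuvomdiezoeduzs.
Rule 3 (final cluster simplification): /s/ is the second consonant of a word-final cluster /zs/, so it deletes. /diuvomdiezoeduzs/ → diuvomdiezoeduz.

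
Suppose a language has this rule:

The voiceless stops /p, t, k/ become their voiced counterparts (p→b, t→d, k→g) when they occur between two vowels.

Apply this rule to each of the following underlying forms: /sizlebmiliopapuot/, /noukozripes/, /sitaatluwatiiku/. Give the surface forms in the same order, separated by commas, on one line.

/sizlebmiliopapuot/: /p/ is a voiceless stop between vowels /o/ and /a/, so it voices to [b]. /p/ is a voiceless stop between vowels /a/ and /u/, so it voices to [b]. → [sizlebmiliobabuot].
/noukozripes/: /k/ is a voiceless stop between vowels /u/ and /o/, so it voices to [g]. /p/ is a voiceless stop between vowels /i/ and /e/, so it voices to [b]. → [nougozribes].
/sitaatluwatiiku/: /t/ is a voiceless stop between vowels /i/ and /a/, so it voices to [d]. /t/ is a voiceless stop between vowels /a/ and /i/, so it voices to [d]. /k/ is a voiceless stop between vowels /i/ and /u/, so it voices to [g]. → [sidaatluwadiigu].

sizlebmiliobabuot, nougozribes, sidaatluwadiigu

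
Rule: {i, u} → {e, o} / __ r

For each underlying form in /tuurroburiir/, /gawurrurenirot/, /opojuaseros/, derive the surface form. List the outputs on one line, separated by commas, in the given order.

tuorroborier, gaworrorenerot, opojuaseros

/tuurroburiir/: /u/ is a high vowel immediately before /r/, so it lowers to [o]. /u/ is a high vowel immediately before /r/, so it lowers to [o]. /i/ is a high vowel immediately before /r/, so it lowers to [e]. → [tuorroborier].
/gawurrurenirot/: /u/ is a high vowel immediately before /r/, so it lowers to [o]. /u/ is a high vowel immediately before /r/, so it lowers to [o]. /i/ is a high vowel immediately before /r/, so it lowers to [e]. → [gaworrorenerot].
/opojuaseros/: the rule's environment is not met; surfaces unchanged as [opojuaseros].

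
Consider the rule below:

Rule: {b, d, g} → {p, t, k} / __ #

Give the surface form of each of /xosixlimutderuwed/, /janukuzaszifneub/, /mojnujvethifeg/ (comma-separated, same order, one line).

/xosixlimutderuwed/: /d/ is a voiced stop in word-final position, so it devoices to [t]. → [xosixlimutderuwet].
/janukuzaszifneub/: /b/ is a voiced stop in word-final position, so it devoices to [p]. → [janukuzaszifneup].
/mojnujvethifeg/: /g/ is a voiced stop in word-final position, so it devoices to [k]. → [mojnujvethifek].

xosixlimutderuwet, janukuzaszifneup, mojnujvethifek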